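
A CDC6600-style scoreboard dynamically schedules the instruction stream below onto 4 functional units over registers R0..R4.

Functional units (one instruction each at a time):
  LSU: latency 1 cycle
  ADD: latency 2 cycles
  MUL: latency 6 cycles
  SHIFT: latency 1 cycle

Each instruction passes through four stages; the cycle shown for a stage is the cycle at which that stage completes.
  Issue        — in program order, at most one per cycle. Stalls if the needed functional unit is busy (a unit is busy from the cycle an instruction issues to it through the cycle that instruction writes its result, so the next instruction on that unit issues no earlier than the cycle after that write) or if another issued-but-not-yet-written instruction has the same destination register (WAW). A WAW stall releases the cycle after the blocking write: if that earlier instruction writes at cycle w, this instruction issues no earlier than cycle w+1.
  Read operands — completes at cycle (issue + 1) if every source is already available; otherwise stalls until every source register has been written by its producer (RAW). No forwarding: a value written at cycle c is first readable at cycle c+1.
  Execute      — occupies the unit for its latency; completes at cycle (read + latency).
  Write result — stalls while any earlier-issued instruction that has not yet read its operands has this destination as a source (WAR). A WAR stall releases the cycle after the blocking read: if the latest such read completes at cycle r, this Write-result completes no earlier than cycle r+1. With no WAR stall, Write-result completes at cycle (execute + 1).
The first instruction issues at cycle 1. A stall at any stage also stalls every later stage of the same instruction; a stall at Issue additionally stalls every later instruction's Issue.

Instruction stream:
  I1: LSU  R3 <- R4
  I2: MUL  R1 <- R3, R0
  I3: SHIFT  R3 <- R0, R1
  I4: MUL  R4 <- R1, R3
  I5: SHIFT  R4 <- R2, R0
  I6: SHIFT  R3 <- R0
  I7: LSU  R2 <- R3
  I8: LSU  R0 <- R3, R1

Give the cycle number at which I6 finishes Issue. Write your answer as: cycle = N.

c1: I1 dispatched to LSU
c2: I1 operands ready | I2 dispatched to MUL
c3: I1 complete
c4: R3←I1
c5: I2 operands ready | I3 dispatched to SHIFT
c11: I2 complete
c12: R1←I2
c13: I3 operands ready | I4 dispatched to MUL
c14: I3 complete
c15: R3←I3
c16: I4 operands ready
c22: I4 complete
c23: R4←I4
c24: I5 dispatched to SHIFT
c25: I5 operands ready
c26: I5 complete
c27: R4←I5
c28: I6 dispatched to SHIFT
c29: I6 operands ready | I7 dispatched to LSU
c30: I6 complete
c31: R3←I6
c32: I7 operands ready
c33: I7 complete
c34: R2←I7
c35: I8 dispatched to LSU
c36: I8 operands ready
c37: I8 complete
c38: R0←I8

cycle = 28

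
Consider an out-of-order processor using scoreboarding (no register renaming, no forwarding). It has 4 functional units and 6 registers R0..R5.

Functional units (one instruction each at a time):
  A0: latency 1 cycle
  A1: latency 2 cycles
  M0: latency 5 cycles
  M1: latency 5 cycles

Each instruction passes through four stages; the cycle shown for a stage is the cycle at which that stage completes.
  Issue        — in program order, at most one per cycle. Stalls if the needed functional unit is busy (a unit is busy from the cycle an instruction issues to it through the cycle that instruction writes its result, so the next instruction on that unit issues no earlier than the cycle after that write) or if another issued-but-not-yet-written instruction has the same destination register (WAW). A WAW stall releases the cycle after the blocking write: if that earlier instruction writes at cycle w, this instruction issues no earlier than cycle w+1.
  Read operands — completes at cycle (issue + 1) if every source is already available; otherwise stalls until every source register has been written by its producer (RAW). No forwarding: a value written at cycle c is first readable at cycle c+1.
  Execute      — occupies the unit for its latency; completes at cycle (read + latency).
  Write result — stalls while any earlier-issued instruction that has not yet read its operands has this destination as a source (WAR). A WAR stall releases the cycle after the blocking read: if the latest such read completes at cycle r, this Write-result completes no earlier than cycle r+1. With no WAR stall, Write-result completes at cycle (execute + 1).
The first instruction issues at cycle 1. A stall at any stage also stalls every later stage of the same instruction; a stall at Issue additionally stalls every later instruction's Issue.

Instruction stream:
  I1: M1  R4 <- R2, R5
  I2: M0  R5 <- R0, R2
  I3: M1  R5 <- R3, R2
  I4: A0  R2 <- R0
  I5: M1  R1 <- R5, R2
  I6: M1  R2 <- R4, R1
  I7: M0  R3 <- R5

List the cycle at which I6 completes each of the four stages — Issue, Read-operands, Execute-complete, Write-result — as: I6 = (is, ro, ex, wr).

I1: IS=1 RO=2 EX=7 WR=8
I2: IS=2 RO=3 EX=8 WR=9
I3: IS=10 RO=11 EX=16 WR=17  [WAW R5: wait I2 write@9]
I4: IS=11 RO=12 EX=13 WR=14
I5: IS=18 RO=19 EX=24 WR=25  [struct: M1 busy until I3 writes@17]
I6: IS=26 RO=27 EX=32 WR=33  [struct: M1 busy until I5 writes@25]
I7: IS=27 RO=28 EX=33 WR=34

I6 = (26, 27, 32, 33)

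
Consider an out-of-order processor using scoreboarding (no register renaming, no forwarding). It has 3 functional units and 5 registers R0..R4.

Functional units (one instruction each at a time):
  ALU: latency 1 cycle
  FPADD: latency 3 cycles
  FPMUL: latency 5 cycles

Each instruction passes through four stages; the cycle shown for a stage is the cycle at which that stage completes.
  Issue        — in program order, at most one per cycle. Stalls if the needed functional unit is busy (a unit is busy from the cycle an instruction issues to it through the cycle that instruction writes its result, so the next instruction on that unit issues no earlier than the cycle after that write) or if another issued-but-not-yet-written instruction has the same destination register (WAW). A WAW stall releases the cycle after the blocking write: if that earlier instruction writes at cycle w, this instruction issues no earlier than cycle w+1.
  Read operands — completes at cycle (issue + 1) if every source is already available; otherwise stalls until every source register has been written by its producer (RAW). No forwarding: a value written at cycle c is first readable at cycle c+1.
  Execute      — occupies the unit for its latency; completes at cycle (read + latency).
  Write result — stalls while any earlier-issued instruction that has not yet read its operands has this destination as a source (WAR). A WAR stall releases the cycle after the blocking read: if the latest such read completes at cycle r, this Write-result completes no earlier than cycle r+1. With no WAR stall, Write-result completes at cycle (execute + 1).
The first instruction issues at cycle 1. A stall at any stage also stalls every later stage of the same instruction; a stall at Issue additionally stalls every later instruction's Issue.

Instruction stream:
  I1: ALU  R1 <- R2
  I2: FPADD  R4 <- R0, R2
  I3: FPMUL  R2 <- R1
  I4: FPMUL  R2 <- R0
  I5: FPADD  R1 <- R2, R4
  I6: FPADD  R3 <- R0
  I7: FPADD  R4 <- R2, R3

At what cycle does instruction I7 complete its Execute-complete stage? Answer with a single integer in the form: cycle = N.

c1: I1 issues→ALU
c2: I1 reads | I2 issues→FPADD
c3: I1 exec-done | I2 reads | I3 issues→FPMUL
c4: I1 writes R1
c5: I3 reads
c6: I2 exec-done
c7: I2 writes R4
c10: I3 exec-done
c11: I3 writes R2
c12: I4 issues→FPMUL
c13: I4 reads | I5 issues→FPADD
c18: I4 exec-done
c19: I4 writes R2
c20: I5 reads
c23: I5 exec-done
c24: I5 writes R1
c25: I6 issues→FPADD
c26: I6 reads
c29: I6 exec-done
c30: I6 writes R3
c31: I7 issues→FPADD
c32: I7 reads
c35: I7 exec-done
c36: I7 writes R4

cycle = 35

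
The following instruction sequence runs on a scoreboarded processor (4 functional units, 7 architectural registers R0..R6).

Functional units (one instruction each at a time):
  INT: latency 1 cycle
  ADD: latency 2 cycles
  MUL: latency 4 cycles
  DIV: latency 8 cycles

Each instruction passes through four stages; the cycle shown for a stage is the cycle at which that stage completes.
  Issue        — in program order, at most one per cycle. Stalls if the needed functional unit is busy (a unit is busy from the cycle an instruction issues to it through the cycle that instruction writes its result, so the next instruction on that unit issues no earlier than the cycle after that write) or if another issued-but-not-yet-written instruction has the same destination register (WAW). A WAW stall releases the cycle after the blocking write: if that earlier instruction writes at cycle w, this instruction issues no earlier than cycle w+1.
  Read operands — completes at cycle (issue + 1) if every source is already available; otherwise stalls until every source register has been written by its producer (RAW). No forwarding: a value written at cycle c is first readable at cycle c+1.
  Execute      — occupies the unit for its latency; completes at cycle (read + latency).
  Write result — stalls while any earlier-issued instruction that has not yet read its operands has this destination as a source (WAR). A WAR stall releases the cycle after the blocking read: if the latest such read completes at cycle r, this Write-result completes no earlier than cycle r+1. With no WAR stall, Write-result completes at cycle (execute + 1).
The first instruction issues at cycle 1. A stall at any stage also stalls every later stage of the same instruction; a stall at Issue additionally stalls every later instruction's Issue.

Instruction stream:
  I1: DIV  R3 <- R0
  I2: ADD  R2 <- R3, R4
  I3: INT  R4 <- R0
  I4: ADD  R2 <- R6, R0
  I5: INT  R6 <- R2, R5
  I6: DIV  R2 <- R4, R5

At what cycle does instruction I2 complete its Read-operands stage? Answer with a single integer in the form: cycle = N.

cycle = 12

[I1] 1/2/10/11
[I2] 2/12/14/15  (RAW R3: wait I1 write@11)
[I3] 3/4/5/13  (WAR R4: wait I2 read@12)
[I4] 16/17/19/20  (struct: ADD busy until I2 writes@15)
[I5] 17/21/22/23  (RAW R2: wait I4 write@20)
[I6] 21/22/30/31  (WAW R2: wait I4 write@20)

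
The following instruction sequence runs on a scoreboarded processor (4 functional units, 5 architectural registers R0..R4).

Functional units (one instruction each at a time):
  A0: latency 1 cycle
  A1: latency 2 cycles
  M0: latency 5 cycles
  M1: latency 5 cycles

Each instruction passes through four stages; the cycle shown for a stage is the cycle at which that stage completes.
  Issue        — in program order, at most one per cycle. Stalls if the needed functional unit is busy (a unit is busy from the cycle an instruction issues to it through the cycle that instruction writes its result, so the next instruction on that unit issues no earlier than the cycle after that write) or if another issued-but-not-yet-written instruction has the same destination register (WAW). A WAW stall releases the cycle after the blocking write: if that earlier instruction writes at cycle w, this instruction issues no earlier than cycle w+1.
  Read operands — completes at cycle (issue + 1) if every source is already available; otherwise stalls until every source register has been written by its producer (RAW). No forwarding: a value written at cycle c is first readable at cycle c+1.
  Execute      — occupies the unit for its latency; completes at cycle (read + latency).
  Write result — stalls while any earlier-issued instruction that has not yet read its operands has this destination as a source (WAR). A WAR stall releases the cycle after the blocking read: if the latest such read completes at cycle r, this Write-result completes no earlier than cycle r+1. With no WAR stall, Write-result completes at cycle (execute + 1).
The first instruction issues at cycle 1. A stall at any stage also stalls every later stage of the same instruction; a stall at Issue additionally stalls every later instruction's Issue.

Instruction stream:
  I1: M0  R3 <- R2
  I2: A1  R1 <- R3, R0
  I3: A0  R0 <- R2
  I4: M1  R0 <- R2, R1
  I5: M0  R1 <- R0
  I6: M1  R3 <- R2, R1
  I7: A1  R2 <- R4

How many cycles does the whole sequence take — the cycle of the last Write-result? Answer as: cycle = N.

t=1  I1→M0
t=2  I1 RO; I2→A1
t=3  I3→A0
t=4  I3 RO
t=5  I3 EX
t=7  I1 EX
t=8  I1 WR R3
t=9  I2 RO
t=10  I3 WR R0
t=11  I2 EX; I4→M1
t=12  I2 WR R1
t=13  I4 RO; I5→M0
t=18  I4 EX
t=19  I4 WR R0
t=20  I5 RO; I6→M1
t=21  I7→A1
t=22  I7 RO
t=24  I7 EX
t=25  I5 EX
t=26  I5 WR R1
t=27  I6 RO
t=28  I7 WR R2
t=32  I6 EX
t=33  I6 WR R3

cycle = 33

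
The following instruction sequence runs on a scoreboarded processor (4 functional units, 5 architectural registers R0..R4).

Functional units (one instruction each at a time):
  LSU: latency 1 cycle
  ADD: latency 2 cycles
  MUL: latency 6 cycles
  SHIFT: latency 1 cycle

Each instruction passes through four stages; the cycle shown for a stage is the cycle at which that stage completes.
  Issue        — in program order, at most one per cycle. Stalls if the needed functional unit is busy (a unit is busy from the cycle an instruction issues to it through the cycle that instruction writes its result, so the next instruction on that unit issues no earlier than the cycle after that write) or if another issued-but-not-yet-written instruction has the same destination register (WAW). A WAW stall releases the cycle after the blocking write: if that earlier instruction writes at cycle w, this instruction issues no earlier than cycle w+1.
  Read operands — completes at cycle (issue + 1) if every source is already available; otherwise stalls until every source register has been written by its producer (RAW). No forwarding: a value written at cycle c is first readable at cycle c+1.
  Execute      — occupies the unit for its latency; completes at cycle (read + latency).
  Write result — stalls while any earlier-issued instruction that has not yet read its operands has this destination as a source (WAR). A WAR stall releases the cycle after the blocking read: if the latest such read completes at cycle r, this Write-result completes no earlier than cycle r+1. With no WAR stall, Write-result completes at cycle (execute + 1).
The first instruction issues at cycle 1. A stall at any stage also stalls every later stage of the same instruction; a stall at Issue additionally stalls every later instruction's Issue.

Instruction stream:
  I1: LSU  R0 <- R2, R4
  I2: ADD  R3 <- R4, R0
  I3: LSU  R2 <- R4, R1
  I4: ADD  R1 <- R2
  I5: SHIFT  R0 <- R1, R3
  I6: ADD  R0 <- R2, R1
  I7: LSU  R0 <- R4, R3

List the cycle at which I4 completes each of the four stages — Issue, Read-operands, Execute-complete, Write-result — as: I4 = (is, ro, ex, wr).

I4 = (9, 10, 12, 13)

[1] I1 issues→LSU
[2] I1 reads, I2 issues→ADD
[3] I1 exec-done
[4] I1 writes R0
[5] I2 reads, I3 issues→LSU
[6] I3 reads
[7] I2 exec-done, I3 exec-done
[8] I2 writes R3, I3 writes R2
[9] I4 issues→ADD
[10] I4 reads, I5 issues→SHIFT
[12] I4 exec-done
[13] I4 writes R1
[14] I5 reads
[15] I5 exec-done
[16] I5 writes R0
[17] I6 issues→ADD
[18] I6 reads
[20] I6 exec-done
[21] I6 writes R0
[22] I7 issues→LSU
[23] I7 reads
[24] I7 exec-done
[25] I7 writes R0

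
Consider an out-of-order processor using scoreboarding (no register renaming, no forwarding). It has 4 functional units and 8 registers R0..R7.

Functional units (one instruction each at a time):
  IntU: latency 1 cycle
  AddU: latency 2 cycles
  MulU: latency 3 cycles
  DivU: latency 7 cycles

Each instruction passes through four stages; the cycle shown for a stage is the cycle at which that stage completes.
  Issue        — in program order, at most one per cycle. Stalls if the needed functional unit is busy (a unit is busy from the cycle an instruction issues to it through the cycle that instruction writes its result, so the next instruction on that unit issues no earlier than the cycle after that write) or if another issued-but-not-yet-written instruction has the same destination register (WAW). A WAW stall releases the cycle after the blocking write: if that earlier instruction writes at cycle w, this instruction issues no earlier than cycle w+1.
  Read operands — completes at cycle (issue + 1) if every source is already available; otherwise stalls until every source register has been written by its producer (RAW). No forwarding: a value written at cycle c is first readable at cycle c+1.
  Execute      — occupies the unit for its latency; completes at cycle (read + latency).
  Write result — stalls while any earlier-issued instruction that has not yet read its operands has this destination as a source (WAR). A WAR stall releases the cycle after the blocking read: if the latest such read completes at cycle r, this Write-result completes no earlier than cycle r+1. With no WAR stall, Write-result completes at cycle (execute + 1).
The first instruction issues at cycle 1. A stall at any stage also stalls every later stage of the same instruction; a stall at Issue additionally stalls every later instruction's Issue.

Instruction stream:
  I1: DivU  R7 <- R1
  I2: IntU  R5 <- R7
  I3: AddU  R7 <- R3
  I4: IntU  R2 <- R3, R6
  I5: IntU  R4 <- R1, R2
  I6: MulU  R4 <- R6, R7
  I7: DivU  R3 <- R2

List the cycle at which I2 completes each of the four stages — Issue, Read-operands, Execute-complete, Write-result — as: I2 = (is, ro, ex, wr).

I1: IS=1 RO=2 EX=9 WR=10
I2: IS=2 RO=11 EX=12 WR=13  [RAW R7: wait I1 write@10]
I3: IS=11 RO=12 EX=14 WR=15  [WAW R7: wait I1 write@10]
I4: IS=14 RO=15 EX=16 WR=17  [struct: IntU busy until I2 writes@13]
I5: IS=18 RO=19 EX=20 WR=21  [struct: IntU busy until I4 writes@17]
I6: IS=22 RO=23 EX=26 WR=27  [WAW R4: wait I5 write@21]
I7: IS=23 RO=24 EX=31 WR=32

I2 = (2, 11, 12, 13)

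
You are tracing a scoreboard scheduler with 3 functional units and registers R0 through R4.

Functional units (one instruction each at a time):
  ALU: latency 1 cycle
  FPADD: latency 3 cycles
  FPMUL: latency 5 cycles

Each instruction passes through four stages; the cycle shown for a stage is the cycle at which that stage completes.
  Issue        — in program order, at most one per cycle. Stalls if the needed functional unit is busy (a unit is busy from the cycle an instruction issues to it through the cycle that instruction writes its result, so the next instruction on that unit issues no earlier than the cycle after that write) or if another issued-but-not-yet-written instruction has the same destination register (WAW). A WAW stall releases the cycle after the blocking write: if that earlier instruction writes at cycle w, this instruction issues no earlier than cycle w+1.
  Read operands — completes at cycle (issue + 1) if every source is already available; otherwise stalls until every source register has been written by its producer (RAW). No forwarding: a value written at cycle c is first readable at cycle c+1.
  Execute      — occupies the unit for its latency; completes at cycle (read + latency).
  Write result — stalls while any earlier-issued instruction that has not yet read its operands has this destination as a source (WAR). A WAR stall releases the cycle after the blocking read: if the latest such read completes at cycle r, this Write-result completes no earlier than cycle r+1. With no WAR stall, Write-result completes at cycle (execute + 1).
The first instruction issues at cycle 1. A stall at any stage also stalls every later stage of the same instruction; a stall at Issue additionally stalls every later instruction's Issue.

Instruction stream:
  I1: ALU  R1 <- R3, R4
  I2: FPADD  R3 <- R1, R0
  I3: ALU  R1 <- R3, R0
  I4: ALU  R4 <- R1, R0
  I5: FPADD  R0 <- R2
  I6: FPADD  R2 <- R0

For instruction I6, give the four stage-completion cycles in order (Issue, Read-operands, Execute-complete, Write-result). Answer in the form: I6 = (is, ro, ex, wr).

I6 = (20, 21, 24, 25)

I1: IS=1 RO=2 EX=3 WR=4
I2: IS=2 RO=5 EX=8 WR=9  [RAW R1: wait I1 write@4]
I3: IS=5 RO=10 EX=11 WR=12  [struct: ALU busy until I1 writes@4; RAW R3: wait I2 write@9]
I4: IS=13 RO=14 EX=15 WR=16  [struct: ALU busy until I3 writes@12]
I5: IS=14 RO=15 EX=18 WR=19
I6: IS=20 RO=21 EX=24 WR=25  [struct: FPADD busy until I5 writes@19]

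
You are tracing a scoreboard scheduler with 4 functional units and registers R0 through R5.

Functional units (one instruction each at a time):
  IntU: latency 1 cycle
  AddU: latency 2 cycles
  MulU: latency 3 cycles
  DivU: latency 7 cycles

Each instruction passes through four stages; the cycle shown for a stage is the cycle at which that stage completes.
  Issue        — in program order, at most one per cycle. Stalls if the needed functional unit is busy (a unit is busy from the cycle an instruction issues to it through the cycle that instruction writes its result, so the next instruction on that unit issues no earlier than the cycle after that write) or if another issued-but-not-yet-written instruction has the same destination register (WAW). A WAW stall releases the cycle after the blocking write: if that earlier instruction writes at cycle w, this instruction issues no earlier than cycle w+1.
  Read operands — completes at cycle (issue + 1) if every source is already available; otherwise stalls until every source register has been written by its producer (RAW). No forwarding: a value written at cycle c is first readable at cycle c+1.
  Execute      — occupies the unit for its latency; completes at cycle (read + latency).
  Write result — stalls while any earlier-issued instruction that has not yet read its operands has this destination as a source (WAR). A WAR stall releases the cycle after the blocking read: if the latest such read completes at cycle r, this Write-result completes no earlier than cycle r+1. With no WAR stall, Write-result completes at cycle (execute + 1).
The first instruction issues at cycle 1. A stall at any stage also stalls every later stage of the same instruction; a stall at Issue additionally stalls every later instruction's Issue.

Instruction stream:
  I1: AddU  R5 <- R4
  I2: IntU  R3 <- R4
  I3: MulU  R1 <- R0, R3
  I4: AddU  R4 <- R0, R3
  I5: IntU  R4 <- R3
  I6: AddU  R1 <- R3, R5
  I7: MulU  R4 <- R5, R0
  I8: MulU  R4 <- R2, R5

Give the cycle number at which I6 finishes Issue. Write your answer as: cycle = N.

cycle = 12

t=1  I1→AddU
t=2  I1 RO · I2→IntU
t=3  I2 RO · I3→MulU
t=4  I1 EX · I2 EX
t=5  I1 WR R5 · I2 WR R3
t=6  I3 RO · I4→AddU
t=7  I4 RO
t=9  I3 EX · I4 EX
t=10  I3 WR R1 · I4 WR R4
t=11  I5→IntU
t=12  I5 RO · I6→AddU
t=13  I5 EX · I6 RO
t=14  I5 WR R4
t=15  I6 EX · I7→MulU
t=16  I6 WR R1 · I7 RO
t=19  I7 EX
t=20  I7 WR R4
t=21  I8→MulU
t=22  I8 RO
t=25  I8 EX
t=26  I8 WR R4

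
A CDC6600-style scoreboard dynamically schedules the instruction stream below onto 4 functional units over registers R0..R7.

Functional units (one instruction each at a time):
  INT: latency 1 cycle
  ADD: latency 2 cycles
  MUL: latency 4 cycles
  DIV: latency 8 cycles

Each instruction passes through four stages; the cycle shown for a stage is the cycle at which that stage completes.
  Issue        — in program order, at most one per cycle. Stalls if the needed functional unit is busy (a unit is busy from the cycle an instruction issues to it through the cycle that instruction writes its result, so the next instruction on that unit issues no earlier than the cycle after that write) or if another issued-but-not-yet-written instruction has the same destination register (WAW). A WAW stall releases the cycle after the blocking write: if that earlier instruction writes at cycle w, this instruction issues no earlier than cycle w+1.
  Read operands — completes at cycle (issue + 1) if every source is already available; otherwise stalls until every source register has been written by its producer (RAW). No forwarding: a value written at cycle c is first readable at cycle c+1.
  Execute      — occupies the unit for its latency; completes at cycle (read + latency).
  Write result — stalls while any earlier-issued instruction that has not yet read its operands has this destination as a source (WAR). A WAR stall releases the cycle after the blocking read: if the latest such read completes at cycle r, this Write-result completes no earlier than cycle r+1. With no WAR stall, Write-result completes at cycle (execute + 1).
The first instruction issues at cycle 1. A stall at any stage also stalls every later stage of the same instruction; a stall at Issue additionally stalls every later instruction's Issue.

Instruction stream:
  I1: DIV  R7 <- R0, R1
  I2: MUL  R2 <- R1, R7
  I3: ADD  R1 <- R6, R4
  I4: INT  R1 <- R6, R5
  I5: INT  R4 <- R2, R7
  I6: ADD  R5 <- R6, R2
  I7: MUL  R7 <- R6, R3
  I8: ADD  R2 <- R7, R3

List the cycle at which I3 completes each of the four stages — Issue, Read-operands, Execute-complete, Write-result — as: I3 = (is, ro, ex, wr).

[1] I1 issues→DIV
[2] I1 reads · I2 issues→MUL
[3] I3 issues→ADD
[4] I3 reads
[6] I3 exec-done
[10] I1 exec-done
[11] I1 writes R7
[12] I2 reads
[13] I3 writes R1
[14] I4 issues→INT
[15] I4 reads
[16] I2 exec-done · I4 exec-done
[17] I2 writes R2 · I4 writes R1
[18] I5 issues→INT
[19] I5 reads · I6 issues→ADD
[20] I5 exec-done · I6 reads · I7 issues→MUL
[21] I5 writes R4 · I7 reads
[22] I6 exec-done
[23] I6 writes R5
[24] I8 issues→ADD
[25] I7 exec-done
[26] I7 writes R7
[27] I8 reads
[29] I8 exec-done
[30] I8 writes R2

I3 = (3, 4, 6, 13)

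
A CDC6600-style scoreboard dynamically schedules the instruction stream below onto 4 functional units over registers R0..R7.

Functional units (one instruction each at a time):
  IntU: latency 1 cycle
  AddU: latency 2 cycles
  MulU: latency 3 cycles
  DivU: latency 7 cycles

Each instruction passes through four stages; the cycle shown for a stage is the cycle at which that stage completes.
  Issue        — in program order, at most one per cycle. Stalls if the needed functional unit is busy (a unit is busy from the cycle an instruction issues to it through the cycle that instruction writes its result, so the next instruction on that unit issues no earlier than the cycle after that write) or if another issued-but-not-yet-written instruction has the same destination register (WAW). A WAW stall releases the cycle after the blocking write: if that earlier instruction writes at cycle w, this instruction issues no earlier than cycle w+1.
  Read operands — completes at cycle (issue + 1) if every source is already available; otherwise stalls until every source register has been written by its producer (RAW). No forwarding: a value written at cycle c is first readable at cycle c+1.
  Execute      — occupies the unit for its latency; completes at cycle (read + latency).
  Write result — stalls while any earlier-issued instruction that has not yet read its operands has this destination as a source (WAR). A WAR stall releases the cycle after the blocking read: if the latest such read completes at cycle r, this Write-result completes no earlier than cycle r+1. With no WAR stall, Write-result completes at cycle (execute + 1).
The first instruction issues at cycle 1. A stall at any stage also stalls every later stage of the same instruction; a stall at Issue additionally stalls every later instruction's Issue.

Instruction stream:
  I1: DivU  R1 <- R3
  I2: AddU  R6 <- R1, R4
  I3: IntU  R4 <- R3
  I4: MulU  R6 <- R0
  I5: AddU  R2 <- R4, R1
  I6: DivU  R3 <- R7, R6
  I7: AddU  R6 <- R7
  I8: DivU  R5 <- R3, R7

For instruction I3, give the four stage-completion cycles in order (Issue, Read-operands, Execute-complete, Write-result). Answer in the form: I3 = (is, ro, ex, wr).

I3 = (3, 4, 5, 12)

cycle 1: I1 dispatched to DivU
cycle 2: I1 operands ready; I2 dispatched to AddU
cycle 3: I3 dispatched to IntU
cycle 4: I3 operands ready
cycle 5: I3 complete
cycle 9: I1 complete
cycle 10: R1←I1
cycle 11: I2 operands ready
cycle 12: R4←I3
cycle 13: I2 complete
cycle 14: R6←I2
cycle 15: I4 dispatched to MulU
cycle 16: I4 operands ready; I5 dispatched to AddU
cycle 17: I5 operands ready; I6 dispatched to DivU
cycle 19: I4 complete; I5 complete
cycle 20: R6←I4; R2←I5
cycle 21: I6 operands ready; I7 dispatched to AddU
cycle 22: I7 operands ready
cycle 24: I7 complete
cycle 25: R6←I7
cycle 28: I6 complete
cycle 29: R3←I6
cycle 30: I8 dispatched to DivU
cycle 31: I8 operands ready
cycle 38: I8 complete
cycle 39: R5←I8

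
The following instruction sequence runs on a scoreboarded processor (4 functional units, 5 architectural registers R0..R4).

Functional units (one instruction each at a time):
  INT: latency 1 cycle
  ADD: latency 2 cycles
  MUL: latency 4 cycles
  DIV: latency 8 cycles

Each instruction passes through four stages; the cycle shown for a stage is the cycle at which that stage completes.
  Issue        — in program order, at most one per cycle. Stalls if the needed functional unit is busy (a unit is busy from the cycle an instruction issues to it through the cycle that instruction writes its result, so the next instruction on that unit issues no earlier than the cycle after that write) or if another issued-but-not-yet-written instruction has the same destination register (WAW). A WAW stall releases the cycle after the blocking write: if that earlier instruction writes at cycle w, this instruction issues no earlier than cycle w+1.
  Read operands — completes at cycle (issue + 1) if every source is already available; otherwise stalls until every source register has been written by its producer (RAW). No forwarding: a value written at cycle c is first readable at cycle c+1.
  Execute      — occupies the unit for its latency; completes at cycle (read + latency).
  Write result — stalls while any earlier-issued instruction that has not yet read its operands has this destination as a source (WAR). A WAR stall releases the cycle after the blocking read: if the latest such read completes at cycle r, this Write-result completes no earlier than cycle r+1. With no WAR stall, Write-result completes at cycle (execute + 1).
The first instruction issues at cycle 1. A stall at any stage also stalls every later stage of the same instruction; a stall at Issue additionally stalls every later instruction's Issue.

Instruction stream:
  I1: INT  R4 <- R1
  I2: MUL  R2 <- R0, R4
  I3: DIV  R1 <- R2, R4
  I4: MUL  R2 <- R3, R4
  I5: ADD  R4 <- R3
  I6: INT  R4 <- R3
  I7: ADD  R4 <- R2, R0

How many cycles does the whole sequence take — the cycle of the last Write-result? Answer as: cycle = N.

I1: IS=1 RO=2 EX=3 WR=4
I2: IS=2 RO=5 EX=9 WR=10  [RAW R4: wait I1 write@4]
I3: IS=3 RO=11 EX=19 WR=20  [RAW R2: wait I2 write@10]
I4: IS=11 RO=12 EX=16 WR=17  [struct: MUL busy until I2 writes@10]
I5: IS=12 RO=13 EX=15 WR=16
I6: IS=17 RO=18 EX=19 WR=20  [WAW R4: wait I5 write@16]
I7: IS=21 RO=22 EX=24 WR=25  [WAW R4: wait I6 write@20]

cycle = 25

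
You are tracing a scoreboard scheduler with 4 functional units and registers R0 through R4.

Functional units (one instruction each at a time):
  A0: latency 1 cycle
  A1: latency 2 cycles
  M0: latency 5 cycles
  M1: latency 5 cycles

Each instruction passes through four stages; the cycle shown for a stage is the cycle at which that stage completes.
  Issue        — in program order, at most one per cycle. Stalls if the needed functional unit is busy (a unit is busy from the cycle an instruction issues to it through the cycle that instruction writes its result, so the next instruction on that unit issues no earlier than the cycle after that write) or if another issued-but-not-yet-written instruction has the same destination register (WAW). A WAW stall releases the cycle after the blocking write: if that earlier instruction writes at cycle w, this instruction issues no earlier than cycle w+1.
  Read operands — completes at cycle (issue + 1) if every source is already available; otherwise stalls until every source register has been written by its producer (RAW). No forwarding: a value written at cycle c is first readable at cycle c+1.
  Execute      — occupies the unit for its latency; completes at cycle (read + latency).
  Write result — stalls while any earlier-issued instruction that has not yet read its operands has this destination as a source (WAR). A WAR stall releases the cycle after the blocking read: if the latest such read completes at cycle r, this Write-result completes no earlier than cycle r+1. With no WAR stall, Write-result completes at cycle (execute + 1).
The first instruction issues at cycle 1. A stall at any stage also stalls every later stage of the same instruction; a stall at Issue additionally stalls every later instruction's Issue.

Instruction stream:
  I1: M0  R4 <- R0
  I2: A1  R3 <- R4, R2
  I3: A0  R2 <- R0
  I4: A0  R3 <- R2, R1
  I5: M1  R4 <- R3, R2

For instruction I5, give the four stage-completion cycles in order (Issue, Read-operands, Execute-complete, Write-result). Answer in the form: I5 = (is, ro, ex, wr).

I5 = (14, 17, 22, 23)

  I1 | 1 | 2 | 7 | 8
  I2 | 2 | 9 | 11 | 12   RAW R4: wait I1 write@8
  I3 | 3 | 4 | 5 | 10   WAR R2: wait I2 read@9
  I4 | 13 | 14 | 15 | 16   WAW R3: wait I2 write@12
  I5 | 14 | 17 | 22 | 23   RAW R3: wait I4 write@16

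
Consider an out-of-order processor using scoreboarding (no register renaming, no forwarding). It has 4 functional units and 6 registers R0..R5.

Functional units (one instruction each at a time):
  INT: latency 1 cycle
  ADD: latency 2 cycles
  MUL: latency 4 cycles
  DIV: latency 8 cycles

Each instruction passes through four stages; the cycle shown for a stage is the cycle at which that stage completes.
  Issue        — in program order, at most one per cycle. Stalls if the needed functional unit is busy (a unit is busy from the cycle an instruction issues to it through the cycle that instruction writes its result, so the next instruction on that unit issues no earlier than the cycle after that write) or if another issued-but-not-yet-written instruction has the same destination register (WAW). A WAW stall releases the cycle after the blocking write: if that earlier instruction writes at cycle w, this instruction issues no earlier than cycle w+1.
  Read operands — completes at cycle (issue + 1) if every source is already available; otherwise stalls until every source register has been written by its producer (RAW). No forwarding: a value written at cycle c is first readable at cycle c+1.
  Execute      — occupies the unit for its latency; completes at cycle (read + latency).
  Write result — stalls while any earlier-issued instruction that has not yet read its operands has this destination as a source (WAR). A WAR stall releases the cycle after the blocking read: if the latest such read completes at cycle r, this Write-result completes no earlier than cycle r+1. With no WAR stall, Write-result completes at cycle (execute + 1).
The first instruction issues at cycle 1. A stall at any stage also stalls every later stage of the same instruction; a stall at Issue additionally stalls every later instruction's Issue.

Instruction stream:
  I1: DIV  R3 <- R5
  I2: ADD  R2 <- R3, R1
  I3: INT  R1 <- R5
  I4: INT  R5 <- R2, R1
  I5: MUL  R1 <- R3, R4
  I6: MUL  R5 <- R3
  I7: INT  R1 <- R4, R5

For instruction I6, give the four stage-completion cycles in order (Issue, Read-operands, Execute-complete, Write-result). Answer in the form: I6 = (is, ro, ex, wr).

I1 -> (1, 2, 10, 11)
I2 -> (2, 12, 14, 15)  // RAW R3: wait I1 write@11
I3 -> (3, 4, 5, 13)  // WAR R1: wait I2 read@12
I4 -> (14, 16, 17, 18)  // struct: INT busy until I3 writes@13, RAW R2: wait I2 write@15
I5 -> (15, 16, 20, 21)
I6 -> (22, 23, 27, 28)  // struct: MUL busy until I5 writes@21
I7 -> (23, 29, 30, 31)  // RAW R5: wait I6 write@28

I6 = (22, 23, 27, 28)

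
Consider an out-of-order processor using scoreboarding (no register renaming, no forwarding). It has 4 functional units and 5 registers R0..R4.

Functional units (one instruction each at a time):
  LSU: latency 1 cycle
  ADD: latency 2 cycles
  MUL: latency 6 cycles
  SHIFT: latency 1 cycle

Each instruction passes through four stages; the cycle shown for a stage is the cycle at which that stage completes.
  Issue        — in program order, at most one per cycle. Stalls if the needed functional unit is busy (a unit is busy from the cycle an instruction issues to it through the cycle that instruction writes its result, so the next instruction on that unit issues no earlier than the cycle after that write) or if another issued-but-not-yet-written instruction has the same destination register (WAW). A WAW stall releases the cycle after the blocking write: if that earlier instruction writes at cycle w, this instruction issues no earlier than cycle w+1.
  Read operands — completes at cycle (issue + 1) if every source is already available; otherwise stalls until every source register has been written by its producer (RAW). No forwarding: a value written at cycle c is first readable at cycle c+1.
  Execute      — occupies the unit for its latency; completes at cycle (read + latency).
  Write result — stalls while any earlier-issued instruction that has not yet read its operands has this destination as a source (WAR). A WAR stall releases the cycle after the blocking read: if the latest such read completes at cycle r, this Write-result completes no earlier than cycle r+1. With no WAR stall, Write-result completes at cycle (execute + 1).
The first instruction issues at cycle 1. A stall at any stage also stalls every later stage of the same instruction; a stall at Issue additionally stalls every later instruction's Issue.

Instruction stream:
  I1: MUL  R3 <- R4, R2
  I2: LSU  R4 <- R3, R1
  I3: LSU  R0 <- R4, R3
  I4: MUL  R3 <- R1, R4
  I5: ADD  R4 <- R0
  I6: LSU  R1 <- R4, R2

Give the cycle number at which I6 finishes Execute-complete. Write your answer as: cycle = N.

c1: I1→MUL
c2: I1 RO, I2→LSU
c8: I1 EX
c9: I1 WR R3
c10: I2 RO
c11: I2 EX
c12: I2 WR R4
c13: I3→LSU
c14: I3 RO, I4→MUL
c15: I3 EX, I4 RO, I5→ADD
c16: I3 WR R0
c17: I5 RO, I6→LSU
c19: I5 EX
c20: I5 WR R4
c21: I4 EX, I6 RO
c22: I4 WR R3, I6 EX
c23: I6 WR R1

cycle = 22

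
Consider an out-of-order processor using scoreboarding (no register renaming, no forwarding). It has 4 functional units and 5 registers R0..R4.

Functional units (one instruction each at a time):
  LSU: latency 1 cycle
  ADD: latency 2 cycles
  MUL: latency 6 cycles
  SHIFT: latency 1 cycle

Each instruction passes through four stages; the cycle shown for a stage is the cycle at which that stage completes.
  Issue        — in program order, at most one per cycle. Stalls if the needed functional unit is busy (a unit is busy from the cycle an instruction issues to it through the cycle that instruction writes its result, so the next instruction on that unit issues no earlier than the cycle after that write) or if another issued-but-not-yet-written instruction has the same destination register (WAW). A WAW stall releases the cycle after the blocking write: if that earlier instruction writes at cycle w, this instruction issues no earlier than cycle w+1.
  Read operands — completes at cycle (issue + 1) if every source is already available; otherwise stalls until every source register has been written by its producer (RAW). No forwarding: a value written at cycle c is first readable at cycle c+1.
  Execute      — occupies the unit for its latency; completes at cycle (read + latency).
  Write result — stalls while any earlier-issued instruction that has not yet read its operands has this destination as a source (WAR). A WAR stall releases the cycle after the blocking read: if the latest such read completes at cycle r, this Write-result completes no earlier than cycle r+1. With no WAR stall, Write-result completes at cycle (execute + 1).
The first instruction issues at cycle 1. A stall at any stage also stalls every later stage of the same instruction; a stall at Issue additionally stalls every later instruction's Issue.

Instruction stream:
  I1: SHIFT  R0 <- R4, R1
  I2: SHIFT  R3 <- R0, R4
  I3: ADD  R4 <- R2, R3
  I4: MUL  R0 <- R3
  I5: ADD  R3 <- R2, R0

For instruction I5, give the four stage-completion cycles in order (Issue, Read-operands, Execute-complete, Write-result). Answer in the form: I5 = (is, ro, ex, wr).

I5 = (13, 17, 19, 20)

I1  is:1  ro:2  ex:3  wr:4
I2  is:5  ro:6  ex:7  wr:8  — struct: SHIFT busy until I1 writes@4
I3  is:6  ro:9  ex:11  wr:12  — RAW R3: wait I2 write@8
I4  is:7  ro:9  ex:15  wr:16  — RAW R3: wait I2 write@8
I5  is:13  ro:17  ex:19  wr:20  — struct: ADD busy until I3 writes@12, RAW R0: wait I4 write@16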